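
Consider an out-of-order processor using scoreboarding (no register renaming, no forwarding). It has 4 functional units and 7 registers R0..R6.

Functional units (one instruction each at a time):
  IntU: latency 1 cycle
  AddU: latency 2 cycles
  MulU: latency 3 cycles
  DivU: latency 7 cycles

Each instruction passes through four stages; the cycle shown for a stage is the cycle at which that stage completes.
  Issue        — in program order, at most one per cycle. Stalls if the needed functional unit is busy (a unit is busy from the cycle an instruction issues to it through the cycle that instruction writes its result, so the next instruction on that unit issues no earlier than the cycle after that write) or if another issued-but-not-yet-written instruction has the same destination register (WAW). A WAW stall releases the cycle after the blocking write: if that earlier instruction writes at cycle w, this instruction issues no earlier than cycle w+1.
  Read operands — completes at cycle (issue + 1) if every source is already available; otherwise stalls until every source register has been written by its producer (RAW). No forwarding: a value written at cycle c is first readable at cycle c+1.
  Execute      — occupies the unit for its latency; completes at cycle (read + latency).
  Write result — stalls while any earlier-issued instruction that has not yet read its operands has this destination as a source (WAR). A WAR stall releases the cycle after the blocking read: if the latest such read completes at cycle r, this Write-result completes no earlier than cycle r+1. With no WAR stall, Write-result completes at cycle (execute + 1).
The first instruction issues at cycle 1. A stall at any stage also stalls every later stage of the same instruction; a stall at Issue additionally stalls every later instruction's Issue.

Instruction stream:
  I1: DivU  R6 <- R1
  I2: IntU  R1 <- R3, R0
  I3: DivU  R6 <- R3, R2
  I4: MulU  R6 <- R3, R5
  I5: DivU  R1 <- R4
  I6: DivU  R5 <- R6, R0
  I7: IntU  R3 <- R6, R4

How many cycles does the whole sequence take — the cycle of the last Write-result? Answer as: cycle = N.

c1: I1 dispatched to DivU
c2: I1 operands ready, I2 dispatched to IntU
c3: I2 operands ready
c4: I2 complete
c5: R1←I2
c9: I1 complete
c10: R6←I1
c11: I3 dispatched to DivU
c12: I3 operands ready
c19: I3 complete
c20: R6←I3
c21: I4 dispatched to MulU
c22: I4 operands ready, I5 dispatched to DivU
c23: I5 operands ready
c25: I4 complete
c26: R6←I4
c30: I5 complete
c31: R1←I5
c32: I6 dispatched to DivU
c33: I6 operands ready, I7 dispatched to IntU
c34: I7 operands ready
c35: I7 complete
c36: R3←I7
c40: I6 complete
c41: R5←I6

cycle = 41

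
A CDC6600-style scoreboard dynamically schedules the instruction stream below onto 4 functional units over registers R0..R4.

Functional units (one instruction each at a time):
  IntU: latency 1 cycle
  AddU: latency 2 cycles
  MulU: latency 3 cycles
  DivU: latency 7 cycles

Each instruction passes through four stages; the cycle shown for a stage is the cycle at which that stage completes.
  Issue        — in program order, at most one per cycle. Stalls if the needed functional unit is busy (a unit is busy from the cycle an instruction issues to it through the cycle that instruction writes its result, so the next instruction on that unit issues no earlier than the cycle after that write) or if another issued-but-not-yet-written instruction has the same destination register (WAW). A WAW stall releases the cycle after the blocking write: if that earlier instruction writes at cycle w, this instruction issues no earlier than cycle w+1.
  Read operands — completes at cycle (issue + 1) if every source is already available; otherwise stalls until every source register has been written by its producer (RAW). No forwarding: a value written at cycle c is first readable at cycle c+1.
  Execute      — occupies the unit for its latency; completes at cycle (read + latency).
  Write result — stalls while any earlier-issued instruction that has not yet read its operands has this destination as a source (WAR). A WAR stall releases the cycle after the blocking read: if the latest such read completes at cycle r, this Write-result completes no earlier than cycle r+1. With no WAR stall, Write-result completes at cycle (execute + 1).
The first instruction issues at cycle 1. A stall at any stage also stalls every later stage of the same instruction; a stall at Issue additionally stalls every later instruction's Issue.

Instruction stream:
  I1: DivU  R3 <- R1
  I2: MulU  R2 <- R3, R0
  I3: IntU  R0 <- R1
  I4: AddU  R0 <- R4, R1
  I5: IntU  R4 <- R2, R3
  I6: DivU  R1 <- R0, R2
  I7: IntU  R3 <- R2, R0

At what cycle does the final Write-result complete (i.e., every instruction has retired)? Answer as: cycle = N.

cycle = 26

t=1  I1→DivU
t=2  I1 RO · I2→MulU
t=3  I3→IntU
t=4  I3 RO
t=5  I3 EX
t=9  I1 EX
t=10  I1 WR R3
t=11  I2 RO
t=12  I3 WR R0
t=13  I4→AddU
t=14  I2 EX · I4 RO · I5→IntU
t=15  I2 WR R2 · I6→DivU
t=16  I4 EX · I5 RO
t=17  I4 WR R0 · I5 EX
t=18  I5 WR R4 · I6 RO
t=19  I7→IntU
t=20  I7 RO
t=21  I7 EX
t=22  I7 WR R3
t=25  I6 EX
t=26  I6 WR R1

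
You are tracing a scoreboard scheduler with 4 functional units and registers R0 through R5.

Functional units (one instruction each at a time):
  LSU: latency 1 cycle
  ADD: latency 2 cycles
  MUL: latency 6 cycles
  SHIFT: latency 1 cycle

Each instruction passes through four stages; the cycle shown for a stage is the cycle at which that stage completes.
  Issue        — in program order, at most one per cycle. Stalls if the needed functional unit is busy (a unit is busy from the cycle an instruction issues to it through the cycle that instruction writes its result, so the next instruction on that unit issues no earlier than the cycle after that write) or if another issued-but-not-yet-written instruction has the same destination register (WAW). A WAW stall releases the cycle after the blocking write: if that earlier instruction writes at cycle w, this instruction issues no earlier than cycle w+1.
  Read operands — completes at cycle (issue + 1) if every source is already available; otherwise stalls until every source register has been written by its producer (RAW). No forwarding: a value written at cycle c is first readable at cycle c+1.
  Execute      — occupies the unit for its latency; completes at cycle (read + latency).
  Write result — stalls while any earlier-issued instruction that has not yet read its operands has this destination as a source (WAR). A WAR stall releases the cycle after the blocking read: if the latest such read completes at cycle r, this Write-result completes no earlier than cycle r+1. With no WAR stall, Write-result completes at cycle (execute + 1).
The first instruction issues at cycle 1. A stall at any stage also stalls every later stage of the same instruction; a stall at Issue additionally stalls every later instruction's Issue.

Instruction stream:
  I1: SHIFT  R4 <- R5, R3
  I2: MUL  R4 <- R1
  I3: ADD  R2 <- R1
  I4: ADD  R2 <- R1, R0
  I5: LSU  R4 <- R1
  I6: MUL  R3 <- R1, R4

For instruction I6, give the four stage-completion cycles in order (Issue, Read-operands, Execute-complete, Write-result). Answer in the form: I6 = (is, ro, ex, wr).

I1: IS=1 RO=2 EX=3 WR=4
I2: IS=5 RO=6 EX=12 WR=13  [WAW R4: wait I1 write@4]
I3: IS=6 RO=7 EX=9 WR=10
I4: IS=11 RO=12 EX=14 WR=15  [struct: ADD busy until I3 writes@10]
I5: IS=14 RO=15 EX=16 WR=17  [WAW R4: wait I2 write@13]
I6: IS=15 RO=18 EX=24 WR=25  [RAW R4: wait I5 write@17]

I6 = (15, 18, 24, 25)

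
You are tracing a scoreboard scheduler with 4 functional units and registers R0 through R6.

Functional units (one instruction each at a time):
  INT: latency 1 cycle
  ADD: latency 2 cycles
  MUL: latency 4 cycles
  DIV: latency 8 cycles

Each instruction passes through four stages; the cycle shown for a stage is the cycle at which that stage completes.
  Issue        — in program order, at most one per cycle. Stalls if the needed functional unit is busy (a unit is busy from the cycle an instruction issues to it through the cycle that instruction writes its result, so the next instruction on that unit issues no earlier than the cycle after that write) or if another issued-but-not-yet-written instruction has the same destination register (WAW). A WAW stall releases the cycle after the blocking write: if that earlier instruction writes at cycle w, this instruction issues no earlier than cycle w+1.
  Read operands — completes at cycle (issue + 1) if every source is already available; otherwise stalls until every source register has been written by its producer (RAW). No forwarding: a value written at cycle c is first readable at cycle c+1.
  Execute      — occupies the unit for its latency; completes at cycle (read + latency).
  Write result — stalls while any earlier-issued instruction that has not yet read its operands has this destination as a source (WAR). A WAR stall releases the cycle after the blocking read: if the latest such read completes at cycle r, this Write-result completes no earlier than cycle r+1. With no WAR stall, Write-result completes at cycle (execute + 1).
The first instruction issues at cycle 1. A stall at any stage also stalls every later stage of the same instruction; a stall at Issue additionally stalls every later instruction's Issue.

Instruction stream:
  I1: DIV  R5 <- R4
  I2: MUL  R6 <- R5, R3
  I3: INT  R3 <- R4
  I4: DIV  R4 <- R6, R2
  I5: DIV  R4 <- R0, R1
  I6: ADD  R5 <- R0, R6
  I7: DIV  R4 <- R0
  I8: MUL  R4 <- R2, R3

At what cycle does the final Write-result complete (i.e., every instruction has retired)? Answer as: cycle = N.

I1 -> (1, 2, 10, 11)
I2 -> (2, 12, 16, 17)  // RAW R5: wait I1 write@11
I3 -> (3, 4, 5, 13)  // WAR R3: wait I2 read@12
I4 -> (12, 18, 26, 27)  // struct: DIV busy until I1 writes@11, RAW R6: wait I2 write@17
I5 -> (28, 29, 37, 38)  // struct: DIV busy until I4 writes@27
I6 -> (29, 30, 32, 33)
I7 -> (39, 40, 48, 49)  // struct: DIV busy until I5 writes@38
I8 -> (50, 51, 55, 56)  // WAW R4: wait I7 write@49

cycle = 56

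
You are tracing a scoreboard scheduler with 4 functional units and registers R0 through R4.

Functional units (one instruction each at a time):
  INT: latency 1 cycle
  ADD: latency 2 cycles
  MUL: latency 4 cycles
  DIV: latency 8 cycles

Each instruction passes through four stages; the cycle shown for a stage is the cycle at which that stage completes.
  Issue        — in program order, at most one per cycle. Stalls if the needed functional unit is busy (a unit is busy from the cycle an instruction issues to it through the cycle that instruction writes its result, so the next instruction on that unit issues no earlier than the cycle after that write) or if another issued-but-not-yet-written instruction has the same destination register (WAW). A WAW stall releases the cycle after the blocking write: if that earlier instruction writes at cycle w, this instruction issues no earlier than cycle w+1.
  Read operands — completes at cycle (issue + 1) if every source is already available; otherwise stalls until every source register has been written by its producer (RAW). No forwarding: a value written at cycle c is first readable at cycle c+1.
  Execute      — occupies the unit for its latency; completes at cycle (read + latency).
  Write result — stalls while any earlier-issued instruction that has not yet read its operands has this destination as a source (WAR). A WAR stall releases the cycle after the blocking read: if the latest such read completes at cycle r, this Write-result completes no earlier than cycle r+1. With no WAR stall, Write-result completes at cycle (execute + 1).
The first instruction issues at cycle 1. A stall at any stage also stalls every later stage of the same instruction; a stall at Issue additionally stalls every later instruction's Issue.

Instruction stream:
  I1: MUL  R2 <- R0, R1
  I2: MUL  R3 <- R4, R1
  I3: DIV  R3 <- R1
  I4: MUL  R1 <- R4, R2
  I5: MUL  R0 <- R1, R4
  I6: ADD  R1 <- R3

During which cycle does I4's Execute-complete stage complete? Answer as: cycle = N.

t=1  I1→MUL
t=2  I1 RO
t=6  I1 EX
t=7  I1 WR R2
t=8  I2→MUL
t=9  I2 RO
t=13  I2 EX
t=14  I2 WR R3
t=15  I3→DIV
t=16  I3 RO; I4→MUL
t=17  I4 RO
t=21  I4 EX
t=22  I4 WR R1
t=23  I5→MUL
t=24  I3 EX; I5 RO; I6→ADD
t=25  I3 WR R3
t=26  I6 RO
t=28  I5 EX; I6 EX
t=29  I5 WR R0; I6 WR R1

cycle = 21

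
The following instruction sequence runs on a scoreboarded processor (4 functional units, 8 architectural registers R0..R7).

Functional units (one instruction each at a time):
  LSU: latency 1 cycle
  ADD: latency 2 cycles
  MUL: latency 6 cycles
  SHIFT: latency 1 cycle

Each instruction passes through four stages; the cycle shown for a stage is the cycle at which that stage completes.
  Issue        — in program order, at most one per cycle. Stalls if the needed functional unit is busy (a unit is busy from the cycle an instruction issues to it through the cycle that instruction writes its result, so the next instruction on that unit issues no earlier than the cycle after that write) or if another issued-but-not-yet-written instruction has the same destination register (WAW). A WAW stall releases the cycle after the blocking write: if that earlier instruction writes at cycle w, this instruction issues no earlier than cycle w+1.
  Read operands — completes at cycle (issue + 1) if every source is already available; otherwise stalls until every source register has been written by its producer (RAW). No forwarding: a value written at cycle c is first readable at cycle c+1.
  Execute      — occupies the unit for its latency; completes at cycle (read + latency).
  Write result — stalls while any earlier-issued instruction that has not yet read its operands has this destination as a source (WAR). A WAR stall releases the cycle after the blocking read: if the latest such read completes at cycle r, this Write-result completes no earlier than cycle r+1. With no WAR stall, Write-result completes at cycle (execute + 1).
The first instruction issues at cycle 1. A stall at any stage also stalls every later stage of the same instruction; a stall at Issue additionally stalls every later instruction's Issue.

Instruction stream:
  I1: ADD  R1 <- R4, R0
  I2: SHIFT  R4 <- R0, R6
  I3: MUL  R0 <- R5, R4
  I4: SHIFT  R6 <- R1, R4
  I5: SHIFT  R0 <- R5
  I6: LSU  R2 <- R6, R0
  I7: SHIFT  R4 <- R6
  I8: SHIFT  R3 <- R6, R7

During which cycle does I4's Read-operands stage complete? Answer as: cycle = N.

cycle = 7

c1: issue I1 (ADD)
c2: I1 read-ops | issue I2 (SHIFT)
c3: I2 read-ops | issue I3 (MUL)
c4: I1 finished on ADD | I2 finished on SHIFT
c5: I1→R1 | I2→R4
c6: I3 read-ops | issue I4 (SHIFT)
c7: I4 read-ops
c8: I4 finished on SHIFT
c9: I4→R6
c12: I3 finished on MUL
c13: I3→R0
c14: issue I5 (SHIFT)
c15: I5 read-ops | issue I6 (LSU)
c16: I5 finished on SHIFT
c17: I5→R0
c18: I6 read-ops | issue I7 (SHIFT)
c19: I6 finished on LSU | I7 read-ops
c20: I6→R2 | I7 finished on SHIFT
c21: I7→R4
c22: issue I8 (SHIFT)
c23: I8 read-ops
c24: I8 finished on SHIFT
c25: I8→R3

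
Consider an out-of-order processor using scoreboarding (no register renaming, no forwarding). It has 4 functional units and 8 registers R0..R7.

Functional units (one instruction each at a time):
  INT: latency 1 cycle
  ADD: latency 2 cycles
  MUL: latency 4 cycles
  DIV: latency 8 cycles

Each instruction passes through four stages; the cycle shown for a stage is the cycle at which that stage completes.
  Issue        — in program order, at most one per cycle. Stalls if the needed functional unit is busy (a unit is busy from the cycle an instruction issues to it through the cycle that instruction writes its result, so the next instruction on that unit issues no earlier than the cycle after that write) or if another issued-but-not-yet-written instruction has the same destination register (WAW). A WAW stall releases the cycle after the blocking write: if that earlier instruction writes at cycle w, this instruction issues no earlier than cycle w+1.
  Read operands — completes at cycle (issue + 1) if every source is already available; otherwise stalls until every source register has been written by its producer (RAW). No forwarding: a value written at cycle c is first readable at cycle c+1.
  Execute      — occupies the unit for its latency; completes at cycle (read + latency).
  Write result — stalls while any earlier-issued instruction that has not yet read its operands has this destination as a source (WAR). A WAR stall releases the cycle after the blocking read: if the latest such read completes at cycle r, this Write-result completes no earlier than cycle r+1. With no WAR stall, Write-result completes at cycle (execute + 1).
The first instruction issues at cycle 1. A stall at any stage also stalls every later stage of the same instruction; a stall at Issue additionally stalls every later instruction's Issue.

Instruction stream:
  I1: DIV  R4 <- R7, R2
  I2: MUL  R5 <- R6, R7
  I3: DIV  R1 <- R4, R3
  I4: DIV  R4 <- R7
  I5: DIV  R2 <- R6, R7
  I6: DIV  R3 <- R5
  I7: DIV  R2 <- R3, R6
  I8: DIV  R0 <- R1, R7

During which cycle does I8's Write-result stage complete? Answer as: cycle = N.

I1: IS=1 RO=2 EX=10 WR=11
I2: IS=2 RO=3 EX=7 WR=8
I3: IS=12 RO=13 EX=21 WR=22  [struct: DIV busy until I1 writes@11]
I4: IS=23 RO=24 EX=32 WR=33  [struct: DIV busy until I3 writes@22]
I5: IS=34 RO=35 EX=43 WR=44  [struct: DIV busy until I4 writes@33]
I6: IS=45 RO=46 EX=54 WR=55  [struct: DIV busy until I5 writes@44]
I7: IS=56 RO=57 EX=65 WR=66  [struct: DIV busy until I6 writes@55]
I8: IS=67 RO=68 EX=76 WR=77  [struct: DIV busy until I7 writes@66]

cycle = 77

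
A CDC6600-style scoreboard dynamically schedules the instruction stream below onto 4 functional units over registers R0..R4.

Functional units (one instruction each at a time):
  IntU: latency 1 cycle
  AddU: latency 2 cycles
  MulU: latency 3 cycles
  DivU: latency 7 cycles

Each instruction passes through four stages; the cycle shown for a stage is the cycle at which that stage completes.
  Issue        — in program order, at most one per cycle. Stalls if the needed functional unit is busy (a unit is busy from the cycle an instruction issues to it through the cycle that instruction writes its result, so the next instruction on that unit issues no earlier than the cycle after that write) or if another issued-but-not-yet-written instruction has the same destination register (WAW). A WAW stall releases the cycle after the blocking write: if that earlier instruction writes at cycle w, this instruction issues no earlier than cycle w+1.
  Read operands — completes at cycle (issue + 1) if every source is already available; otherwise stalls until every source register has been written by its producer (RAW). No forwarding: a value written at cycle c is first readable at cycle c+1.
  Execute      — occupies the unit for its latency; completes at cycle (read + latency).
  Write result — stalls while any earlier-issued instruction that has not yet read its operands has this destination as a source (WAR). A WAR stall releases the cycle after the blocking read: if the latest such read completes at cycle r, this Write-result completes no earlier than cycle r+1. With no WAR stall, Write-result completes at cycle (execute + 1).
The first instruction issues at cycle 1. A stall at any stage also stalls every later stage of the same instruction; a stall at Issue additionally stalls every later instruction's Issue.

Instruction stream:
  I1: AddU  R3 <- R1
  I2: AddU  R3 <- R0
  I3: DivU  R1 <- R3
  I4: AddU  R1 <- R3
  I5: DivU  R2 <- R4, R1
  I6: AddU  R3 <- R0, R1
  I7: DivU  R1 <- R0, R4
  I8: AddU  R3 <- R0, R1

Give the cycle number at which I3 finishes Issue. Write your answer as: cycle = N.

  I1 | 1 | 2 | 4 | 5
  I2 | 6 | 7 | 9 | 10   struct: AddU busy until I1 writes@5
  I3 | 7 | 11 | 18 | 19   RAW R3: wait I2 write@10
  I4 | 20 | 21 | 23 | 24   WAW R1: wait I3 write@19
  I5 | 21 | 25 | 32 | 33   RAW R1: wait I4 write@24
  I6 | 25 | 26 | 28 | 29   struct: AddU busy until I4 writes@24
  I7 | 34 | 35 | 42 | 43   struct: DivU busy until I5 writes@33
  I8 | 35 | 44 | 46 | 47   RAW R1: wait I7 write@43

cycle = 7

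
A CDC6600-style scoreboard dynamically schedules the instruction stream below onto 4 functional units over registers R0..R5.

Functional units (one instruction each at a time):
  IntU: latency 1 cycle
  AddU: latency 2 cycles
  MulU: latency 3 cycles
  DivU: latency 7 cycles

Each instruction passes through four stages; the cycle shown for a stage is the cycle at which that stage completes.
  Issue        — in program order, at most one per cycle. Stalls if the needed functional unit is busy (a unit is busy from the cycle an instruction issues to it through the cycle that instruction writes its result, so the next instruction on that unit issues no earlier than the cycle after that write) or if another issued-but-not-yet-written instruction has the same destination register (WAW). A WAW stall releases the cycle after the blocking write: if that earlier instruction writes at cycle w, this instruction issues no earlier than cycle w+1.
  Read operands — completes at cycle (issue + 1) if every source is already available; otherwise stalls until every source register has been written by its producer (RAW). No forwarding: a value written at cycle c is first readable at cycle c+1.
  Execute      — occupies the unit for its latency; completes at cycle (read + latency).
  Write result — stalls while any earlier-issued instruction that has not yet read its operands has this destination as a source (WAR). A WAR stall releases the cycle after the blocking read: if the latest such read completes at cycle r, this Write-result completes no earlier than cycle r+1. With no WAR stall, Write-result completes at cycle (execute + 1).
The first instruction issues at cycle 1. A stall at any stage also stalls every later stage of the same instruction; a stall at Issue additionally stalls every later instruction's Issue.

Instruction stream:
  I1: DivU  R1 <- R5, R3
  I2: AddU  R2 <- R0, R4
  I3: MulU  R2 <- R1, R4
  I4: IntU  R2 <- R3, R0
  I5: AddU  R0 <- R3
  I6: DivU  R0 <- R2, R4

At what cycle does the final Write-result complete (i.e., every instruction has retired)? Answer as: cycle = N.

  I1 | 1 | 2 | 9 | 10
  I2 | 2 | 3 | 5 | 6
  I3 | 7 | 11 | 14 | 15   WAW R2: wait I2 write@6 · RAW R1: wait I1 write@10
  I4 | 16 | 17 | 18 | 19   WAW R2: wait I3 write@15
  I5 | 17 | 18 | 20 | 21
  I6 | 22 | 23 | 30 | 31   WAW R0: wait I5 write@21

cycle = 31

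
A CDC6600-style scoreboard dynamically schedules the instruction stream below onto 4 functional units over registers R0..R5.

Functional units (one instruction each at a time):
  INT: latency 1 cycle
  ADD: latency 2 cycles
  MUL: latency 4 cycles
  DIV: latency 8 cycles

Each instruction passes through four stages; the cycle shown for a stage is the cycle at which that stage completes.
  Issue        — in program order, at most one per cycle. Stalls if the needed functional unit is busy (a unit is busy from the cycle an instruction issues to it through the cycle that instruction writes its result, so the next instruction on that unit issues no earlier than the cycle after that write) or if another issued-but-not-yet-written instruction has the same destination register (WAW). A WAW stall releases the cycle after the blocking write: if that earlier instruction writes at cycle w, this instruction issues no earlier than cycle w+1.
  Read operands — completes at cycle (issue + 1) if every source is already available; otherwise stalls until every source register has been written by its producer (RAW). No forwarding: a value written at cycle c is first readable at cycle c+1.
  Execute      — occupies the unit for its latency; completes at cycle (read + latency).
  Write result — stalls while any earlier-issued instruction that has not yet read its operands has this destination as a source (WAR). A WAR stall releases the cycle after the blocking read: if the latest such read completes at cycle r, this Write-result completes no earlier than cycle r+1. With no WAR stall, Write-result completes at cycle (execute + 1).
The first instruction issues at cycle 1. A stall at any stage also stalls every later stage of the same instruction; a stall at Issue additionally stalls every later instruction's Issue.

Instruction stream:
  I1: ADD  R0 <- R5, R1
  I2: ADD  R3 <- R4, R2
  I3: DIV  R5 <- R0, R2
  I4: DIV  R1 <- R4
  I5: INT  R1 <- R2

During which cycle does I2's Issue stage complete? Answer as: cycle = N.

t=1  issue I1 (ADD)
t=2  I1 read-ops
t=4  I1 finished on ADD
t=5  I1→R0
t=6  issue I2 (ADD)
t=7  I2 read-ops; issue I3 (DIV)
t=8  I3 read-ops
t=9  I2 finished on ADD
t=10  I2→R3
t=16  I3 finished on DIV
t=17  I3→R5
t=18  issue I4 (DIV)
t=19  I4 read-ops
t=27  I4 finished on DIV
t=28  I4→R1
t=29  issue I5 (INT)
t=30  I5 read-ops
t=31  I5 finished on INT
t=32  I5→R1

cycle = 6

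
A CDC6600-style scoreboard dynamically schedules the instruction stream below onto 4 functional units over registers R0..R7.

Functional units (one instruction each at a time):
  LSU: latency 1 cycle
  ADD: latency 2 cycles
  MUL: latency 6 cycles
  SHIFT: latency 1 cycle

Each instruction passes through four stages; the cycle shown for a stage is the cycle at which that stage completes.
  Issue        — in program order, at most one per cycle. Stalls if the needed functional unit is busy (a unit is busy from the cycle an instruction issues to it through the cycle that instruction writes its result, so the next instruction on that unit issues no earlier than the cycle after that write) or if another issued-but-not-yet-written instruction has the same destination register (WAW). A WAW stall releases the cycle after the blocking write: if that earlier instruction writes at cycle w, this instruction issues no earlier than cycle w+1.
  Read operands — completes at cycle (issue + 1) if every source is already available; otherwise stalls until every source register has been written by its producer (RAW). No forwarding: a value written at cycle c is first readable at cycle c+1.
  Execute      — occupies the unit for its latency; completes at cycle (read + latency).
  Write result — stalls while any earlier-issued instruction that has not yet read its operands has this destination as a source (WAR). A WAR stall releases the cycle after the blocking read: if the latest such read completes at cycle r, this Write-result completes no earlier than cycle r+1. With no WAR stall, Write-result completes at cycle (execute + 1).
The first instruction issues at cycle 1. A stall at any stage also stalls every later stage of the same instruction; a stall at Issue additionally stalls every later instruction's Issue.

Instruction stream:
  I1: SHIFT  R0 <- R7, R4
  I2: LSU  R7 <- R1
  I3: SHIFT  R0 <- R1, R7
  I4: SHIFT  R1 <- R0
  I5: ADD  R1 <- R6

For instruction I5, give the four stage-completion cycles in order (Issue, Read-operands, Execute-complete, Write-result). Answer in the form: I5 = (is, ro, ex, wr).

I5 = (13, 14, 16, 17)

[1] issue I1 (SHIFT)
[2] I1 read-ops · issue I2 (LSU)
[3] I1 finished on SHIFT · I2 read-ops
[4] I1→R0 · I2 finished on LSU
[5] I2→R7 · issue I3 (SHIFT)
[6] I3 read-ops
[7] I3 finished on SHIFT
[8] I3→R0
[9] issue I4 (SHIFT)
[10] I4 read-ops
[11] I4 finished on SHIFT
[12] I4→R1
[13] issue I5 (ADD)
[14] I5 read-ops
[16] I5 finished on ADD
[17] I5→R1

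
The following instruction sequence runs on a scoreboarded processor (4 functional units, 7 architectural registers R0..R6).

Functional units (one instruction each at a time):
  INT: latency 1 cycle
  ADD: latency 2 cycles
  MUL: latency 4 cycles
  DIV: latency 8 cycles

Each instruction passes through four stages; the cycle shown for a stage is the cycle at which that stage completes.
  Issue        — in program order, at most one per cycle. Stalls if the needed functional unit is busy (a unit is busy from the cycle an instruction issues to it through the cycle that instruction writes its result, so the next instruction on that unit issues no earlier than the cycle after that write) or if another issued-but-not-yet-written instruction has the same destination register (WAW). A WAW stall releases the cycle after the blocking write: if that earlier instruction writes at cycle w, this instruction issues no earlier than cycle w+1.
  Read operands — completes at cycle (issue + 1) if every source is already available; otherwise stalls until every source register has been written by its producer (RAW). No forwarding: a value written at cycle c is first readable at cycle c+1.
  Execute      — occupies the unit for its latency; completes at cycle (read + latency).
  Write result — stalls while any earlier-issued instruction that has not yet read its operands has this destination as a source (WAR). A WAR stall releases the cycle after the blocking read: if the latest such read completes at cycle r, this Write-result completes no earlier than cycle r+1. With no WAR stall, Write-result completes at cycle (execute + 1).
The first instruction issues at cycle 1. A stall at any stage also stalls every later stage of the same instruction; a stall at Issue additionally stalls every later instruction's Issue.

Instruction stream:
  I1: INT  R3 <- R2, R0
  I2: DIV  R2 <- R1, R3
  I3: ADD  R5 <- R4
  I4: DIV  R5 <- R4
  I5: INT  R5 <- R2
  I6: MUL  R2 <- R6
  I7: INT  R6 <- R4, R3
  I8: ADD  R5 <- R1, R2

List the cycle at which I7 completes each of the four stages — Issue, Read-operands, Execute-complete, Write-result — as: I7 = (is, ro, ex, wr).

[1] I1→INT
[2] I1 RO, I2→DIV
[3] I1 EX, I3→ADD
[4] I1 WR R3, I3 RO
[5] I2 RO
[6] I3 EX
[7] I3 WR R5
[13] I2 EX
[14] I2 WR R2
[15] I4→DIV
[16] I4 RO
[24] I4 EX
[25] I4 WR R5
[26] I5→INT
[27] I5 RO, I6→MUL
[28] I5 EX, I6 RO
[29] I5 WR R5
[30] I7→INT
[31] I7 RO, I8→ADD
[32] I6 EX, I7 EX
[33] I6 WR R2, I7 WR R6
[34] I8 RO
[36] I8 EX
[37] I8 WR R5

I7 = (30, 31, 32, 33)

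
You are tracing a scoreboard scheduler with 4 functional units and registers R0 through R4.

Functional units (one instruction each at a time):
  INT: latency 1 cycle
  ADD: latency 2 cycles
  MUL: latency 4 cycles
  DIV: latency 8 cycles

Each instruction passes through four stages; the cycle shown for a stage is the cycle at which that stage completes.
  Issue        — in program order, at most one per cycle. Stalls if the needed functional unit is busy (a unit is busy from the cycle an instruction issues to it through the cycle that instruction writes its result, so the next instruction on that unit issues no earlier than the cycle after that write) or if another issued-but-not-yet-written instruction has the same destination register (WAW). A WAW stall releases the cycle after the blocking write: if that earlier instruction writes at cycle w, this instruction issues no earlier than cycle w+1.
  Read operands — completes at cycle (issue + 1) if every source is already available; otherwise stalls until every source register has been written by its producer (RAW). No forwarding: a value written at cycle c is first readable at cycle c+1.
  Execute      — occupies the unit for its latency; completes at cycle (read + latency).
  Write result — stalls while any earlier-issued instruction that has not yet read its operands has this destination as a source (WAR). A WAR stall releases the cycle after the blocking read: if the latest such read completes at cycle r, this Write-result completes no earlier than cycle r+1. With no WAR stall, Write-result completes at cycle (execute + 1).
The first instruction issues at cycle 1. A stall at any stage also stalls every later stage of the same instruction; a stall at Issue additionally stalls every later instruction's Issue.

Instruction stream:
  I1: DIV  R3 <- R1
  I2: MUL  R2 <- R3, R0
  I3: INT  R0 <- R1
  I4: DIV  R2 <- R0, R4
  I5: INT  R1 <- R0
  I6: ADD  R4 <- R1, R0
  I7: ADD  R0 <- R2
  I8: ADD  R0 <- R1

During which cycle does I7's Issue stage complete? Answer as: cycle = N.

cycle = 27

[1] issue I1 (DIV)
[2] I1 read-ops; issue I2 (MUL)
[3] issue I3 (INT)
[4] I3 read-ops
[5] I3 finished on INT
[10] I1 finished on DIV
[11] I1→R3
[12] I2 read-ops
[13] I3→R0
[16] I2 finished on MUL
[17] I2→R2
[18] issue I4 (DIV)
[19] I4 read-ops; issue I5 (INT)
[20] I5 read-ops; issue I6 (ADD)
[21] I5 finished on INT
[22] I5→R1
[23] I6 read-ops
[25] I6 finished on ADD
[26] I6→R4
[27] I4 finished on DIV; issue I7 (ADD)
[28] I4→R2
[29] I7 read-ops
[31] I7 finished on ADD
[32] I7→R0
[33] issue I8 (ADD)
[34] I8 read-ops
[36] I8 finished on ADD
[37] I8→R0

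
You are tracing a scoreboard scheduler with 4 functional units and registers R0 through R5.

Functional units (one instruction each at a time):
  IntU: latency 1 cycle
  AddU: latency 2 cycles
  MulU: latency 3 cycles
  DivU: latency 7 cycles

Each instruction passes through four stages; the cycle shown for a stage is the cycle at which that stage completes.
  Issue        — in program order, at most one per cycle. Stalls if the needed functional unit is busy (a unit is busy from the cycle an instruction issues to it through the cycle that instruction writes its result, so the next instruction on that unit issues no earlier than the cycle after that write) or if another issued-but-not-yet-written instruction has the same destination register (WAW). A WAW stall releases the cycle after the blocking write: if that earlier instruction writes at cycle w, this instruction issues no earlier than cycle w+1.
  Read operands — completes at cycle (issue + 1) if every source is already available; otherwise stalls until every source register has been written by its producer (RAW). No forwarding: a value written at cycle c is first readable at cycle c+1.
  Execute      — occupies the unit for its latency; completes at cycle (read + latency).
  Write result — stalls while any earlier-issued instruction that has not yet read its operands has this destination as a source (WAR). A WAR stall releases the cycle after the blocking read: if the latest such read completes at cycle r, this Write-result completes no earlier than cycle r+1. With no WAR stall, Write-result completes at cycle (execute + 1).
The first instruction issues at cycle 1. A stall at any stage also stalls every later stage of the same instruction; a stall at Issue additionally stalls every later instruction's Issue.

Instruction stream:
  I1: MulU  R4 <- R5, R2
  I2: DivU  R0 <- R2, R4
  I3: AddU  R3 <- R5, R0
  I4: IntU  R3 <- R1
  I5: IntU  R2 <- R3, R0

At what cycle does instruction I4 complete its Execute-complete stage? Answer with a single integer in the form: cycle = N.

c1: I1 issues→MulU
c2: I1 reads | I2 issues→DivU
c3: I3 issues→AddU
c5: I1 exec-done
c6: I1 writes R4
c7: I2 reads
c14: I2 exec-done
c15: I2 writes R0
c16: I3 reads
c18: I3 exec-done
c19: I3 writes R3
c20: I4 issues→IntU
c21: I4 reads
c22: I4 exec-done
c23: I4 writes R3
c24: I5 issues→IntU
c25: I5 reads
c26: I5 exec-done
c27: I5 writes R2

cycle = 22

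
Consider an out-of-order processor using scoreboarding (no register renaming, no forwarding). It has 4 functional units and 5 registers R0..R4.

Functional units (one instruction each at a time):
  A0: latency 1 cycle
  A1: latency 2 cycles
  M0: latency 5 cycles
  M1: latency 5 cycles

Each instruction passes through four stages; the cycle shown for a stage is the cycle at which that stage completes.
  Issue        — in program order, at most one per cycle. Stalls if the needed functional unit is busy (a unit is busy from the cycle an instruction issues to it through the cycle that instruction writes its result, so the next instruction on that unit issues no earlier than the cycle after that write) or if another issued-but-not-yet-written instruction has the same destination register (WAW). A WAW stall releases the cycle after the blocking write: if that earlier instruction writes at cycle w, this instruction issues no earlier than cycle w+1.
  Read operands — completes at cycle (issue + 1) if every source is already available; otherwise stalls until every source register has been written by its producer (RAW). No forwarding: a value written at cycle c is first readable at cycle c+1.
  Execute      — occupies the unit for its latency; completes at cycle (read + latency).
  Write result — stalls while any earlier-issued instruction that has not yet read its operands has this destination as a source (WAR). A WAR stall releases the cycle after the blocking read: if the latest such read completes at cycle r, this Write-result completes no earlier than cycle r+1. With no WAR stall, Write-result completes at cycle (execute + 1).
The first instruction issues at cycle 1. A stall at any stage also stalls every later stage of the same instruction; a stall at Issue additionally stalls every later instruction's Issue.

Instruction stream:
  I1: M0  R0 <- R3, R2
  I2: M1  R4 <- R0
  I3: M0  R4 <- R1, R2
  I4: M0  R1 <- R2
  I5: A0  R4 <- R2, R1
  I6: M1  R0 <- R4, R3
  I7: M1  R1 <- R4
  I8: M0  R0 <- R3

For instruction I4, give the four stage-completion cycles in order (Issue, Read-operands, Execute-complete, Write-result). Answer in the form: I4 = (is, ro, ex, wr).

c1: I1 dispatched to M0
c2: I1 operands ready, I2 dispatched to M1
c7: I1 complete
c8: R0←I1
c9: I2 operands ready
c14: I2 complete
c15: R4←I2
c16: I3 dispatched to M0
c17: I3 operands ready
c22: I3 complete
c23: R4←I3
c24: I4 dispatched to M0
c25: I4 operands ready, I5 dispatched to A0
c26: I6 dispatched to M1
c30: I4 complete
c31: R1←I4
c32: I5 operands ready
c33: I5 complete
c34: R4←I5
c35: I6 operands ready
c40: I6 complete
c41: R0←I6
c42: I7 dispatched to M1
c43: I7 operands ready, I8 dispatched to M0
c44: I8 operands ready
c48: I7 complete
c49: R1←I7, I8 complete
c50: R0←I8

I4 = (24, 25, 30, 31)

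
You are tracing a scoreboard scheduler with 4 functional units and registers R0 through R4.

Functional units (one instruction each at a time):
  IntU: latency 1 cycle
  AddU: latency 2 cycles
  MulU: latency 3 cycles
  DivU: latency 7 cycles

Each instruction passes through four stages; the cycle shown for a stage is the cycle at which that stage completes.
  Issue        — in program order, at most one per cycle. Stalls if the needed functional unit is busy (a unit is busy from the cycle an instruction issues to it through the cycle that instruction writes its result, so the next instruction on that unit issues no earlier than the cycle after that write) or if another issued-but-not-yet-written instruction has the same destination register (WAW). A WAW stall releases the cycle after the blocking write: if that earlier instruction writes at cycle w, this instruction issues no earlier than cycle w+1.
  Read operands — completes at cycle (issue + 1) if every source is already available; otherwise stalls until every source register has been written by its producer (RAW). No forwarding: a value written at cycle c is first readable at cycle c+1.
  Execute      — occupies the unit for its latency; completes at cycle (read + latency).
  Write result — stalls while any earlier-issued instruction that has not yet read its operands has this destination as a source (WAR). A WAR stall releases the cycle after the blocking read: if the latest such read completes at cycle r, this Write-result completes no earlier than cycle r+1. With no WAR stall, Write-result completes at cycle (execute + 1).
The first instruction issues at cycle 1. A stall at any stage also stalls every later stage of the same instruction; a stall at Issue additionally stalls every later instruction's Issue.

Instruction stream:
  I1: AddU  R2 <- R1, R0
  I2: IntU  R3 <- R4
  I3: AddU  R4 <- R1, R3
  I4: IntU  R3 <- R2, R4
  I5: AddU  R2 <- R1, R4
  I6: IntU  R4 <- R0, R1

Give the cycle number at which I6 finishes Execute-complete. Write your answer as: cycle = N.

[I1] 1/2/4/5
[I2] 2/3/4/5
[I3] 6/7/9/10  (struct: AddU busy until I1 writes@5)
[I4] 7/11/12/13  (RAW R4: wait I3 write@10)
[I5] 11/12/14/15  (struct: AddU busy until I3 writes@10)
[I6] 14/15/16/17  (struct: IntU busy until I4 writes@13)

cycle = 16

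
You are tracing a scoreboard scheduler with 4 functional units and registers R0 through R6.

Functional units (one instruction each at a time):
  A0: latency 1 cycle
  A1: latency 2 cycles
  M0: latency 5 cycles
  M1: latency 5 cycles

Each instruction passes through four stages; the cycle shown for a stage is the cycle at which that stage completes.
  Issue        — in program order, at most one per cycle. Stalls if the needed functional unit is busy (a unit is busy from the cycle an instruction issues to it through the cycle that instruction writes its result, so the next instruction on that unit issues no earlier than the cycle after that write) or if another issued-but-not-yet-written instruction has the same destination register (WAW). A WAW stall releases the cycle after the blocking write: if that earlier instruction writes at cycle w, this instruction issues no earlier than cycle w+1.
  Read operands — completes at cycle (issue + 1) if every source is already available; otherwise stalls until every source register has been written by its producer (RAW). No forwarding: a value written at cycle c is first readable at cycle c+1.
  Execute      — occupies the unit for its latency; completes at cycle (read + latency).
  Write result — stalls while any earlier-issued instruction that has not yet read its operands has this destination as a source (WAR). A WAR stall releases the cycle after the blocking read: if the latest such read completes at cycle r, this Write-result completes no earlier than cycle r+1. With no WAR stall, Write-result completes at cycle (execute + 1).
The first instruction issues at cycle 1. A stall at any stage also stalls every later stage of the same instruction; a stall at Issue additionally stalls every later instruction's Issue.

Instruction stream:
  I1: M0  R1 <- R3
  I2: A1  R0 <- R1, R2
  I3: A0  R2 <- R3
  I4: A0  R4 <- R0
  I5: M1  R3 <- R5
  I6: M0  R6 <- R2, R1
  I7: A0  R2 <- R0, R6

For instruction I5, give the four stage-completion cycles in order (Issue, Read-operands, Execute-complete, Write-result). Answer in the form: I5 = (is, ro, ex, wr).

I5 = (12, 13, 18, 19)

[1] I1→M0
[2] I1 RO · I2→A1
[3] I3→A0
[4] I3 RO
[5] I3 EX
[7] I1 EX
[8] I1 WR R1
[9] I2 RO
[10] I3 WR R2
[11] I2 EX · I4→A0
[12] I2 WR R0 · I5→M1
[13] I4 RO · I5 RO · I6→M0
[14] I4 EX · I6 RO
[15] I4 WR R4
[16] I7→A0
[18] I5 EX
[19] I5 WR R3 · I6 EX
[20] I6 WR R6
[21] I7 RO
[22] I7 EX
[23] I7 WR R2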